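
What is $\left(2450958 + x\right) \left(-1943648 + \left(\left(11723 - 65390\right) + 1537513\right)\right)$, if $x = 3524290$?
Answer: $-2747430980896$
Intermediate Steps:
$\left(2450958 + x\right) \left(-1943648 + \left(\left(11723 - 65390\right) + 1537513\right)\right) = \left(2450958 + 3524290\right) \left(-1943648 + \left(\left(11723 - 65390\right) + 1537513\right)\right) = 5975248 \left(-1943648 + \left(\left(11723 - 65390\right) + 1537513\right)\right) = 5975248 \left(-1943648 + \left(-53667 + 1537513\right)\right) = 5975248 \left(-1943648 + 1483846\right) = 5975248 \left(-459802\right) = -2747430980896$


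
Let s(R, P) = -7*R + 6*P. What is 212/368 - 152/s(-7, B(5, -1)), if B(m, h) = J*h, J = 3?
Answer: -12341/2852 ≈ -4.3271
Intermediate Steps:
B(m, h) = 3*h
212/368 - 152/s(-7, B(5, -1)) = 212/368 - 152/(-7*(-7) + 6*(3*(-1))) = 212*(1/368) - 152/(49 + 6*(-3)) = 53/92 - 152/(49 - 18) = 53/92 - 152/31 = -12341/2852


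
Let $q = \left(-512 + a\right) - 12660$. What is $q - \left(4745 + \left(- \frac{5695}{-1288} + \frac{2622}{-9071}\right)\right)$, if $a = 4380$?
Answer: $- \frac{158207117785}{11683448} \approx -13541.0$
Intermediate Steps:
$q = -8792$ ($q = \left(-512 + 4380\right) - 12660 = 3868 - 12660 = -8792$)
$q - \left(4745 + \left(- \frac{5695}{-1288} + \frac{2622}{-9071}\right)\right) = -8792 - \left(4745 + \left(- \frac{5695}{-1288} + \frac{2622}{-9071}\right)\right) = -8792 - \left(4745 + \left(\left(-5695\right) \left(- \frac{1}{1288}\right) + 2622 \left(- \frac{1}{9071}\right)\right)\right) = -8792 - \left(4745 + \left(\frac{5695}{1288} - \frac{2622}{9071}\right)\right) = -8792 - \left(4745 + \frac{48282209}{11683448}\right) = -8792 - \frac{55486242969}{11683448} = - \frac{158207117785}{11683448}$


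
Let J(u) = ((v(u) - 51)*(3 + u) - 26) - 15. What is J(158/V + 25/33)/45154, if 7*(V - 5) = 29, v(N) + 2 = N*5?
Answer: 826896533/50352850944 ≈ 0.016422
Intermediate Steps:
v(N) = -2 + 5*N (v(N) = -2 + N*5 = -2 + 5*N)
V = 64/7 (V = 5 + (⅐)*29 = 5 + 29/7 = 64/7 ≈ 9.1429)
J(u) = -41 + (-53 + 5*u)*(3 + u) (J(u) = (((-2 + 5*u) - 51)*(3 + u) - 26) - 15 = ((-53 + 5*u)*(3 + u) - 26) - 15 = (-26 + (-53 + 5*u)*(3 + u)) - 15 = -41 + (-53 + 5*u)*(3 + u))
J(158/V + 25/33)/45154 = (-200 - 38*(158/(64/7) + 25/33) + 5*(158/(64/7) + 25/33)²)/45154 = (-200 - 38*(158*(7/64) + 25*(1/33)) + 5*(158*(7/64) + 25*(1/33))²)*(1/45154) = (-200 - 38*(553/32 + 25/33) + 5*(553/32 + 25/33)²)*(1/45154) = (-200 - 38*19049/1056 + 5*(19049/1056)²)*(1/45154) = (-200 - 361931/528 + 5*(362864401/1115136))*(1/45154) = (-200 - 361931/528 + 1814322005/1115136)*(1/45154) = (826896533/1115136)*(1/45154) = 826896533/50352850944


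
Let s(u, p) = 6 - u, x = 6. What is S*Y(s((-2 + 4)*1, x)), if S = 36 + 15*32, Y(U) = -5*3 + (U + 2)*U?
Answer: 4644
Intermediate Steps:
Y(U) = -15 + U*(2 + U) (Y(U) = -15 + (2 + U)*U = -15 + U*(2 + U))
S = 516 (S = 36 + 480 = 516)
S*Y(s((-2 + 4)*1, x)) = 516*(-15 + (6 - (-2 + 4))² + 2*(6 - (-2 + 4))) = 516*(-15 + (6 - 2)² + 2*(6 - 2)) = 516*(-15 + 4² + 2*4) = 516*(-15 + 16 + 8) = 516*9 = 4644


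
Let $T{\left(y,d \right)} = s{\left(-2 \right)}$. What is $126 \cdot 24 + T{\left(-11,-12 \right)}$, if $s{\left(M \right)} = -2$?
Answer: $3022$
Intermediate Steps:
$T{\left(y,d \right)} = -2$
$126 \cdot 24 + T{\left(-11,-12 \right)} = 126 \cdot 24 - 2 = 3024 - 2 = 3022$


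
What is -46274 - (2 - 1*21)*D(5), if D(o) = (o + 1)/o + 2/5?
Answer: -231218/5 ≈ -46244.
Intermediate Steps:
D(o) = 2/5 + (1 + o)/o (D(o) = (1 + o)/o + 2*(1/5) = (1 + o)/o + 2/5 = 2/5 + (1 + o)/o)
-46274 - (2 - 1*21)*D(5) = -46274 - (2 - 1*21)*(7/5 + 1/5) = -46274 - (2 - 21)*(7/5 + 1/5) = -46274 - (-19)*8/5 = -46274 - 1*(-152/5) = -46274 + 152/5 = -231218/5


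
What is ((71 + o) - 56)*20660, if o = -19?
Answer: -82640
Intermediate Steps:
((71 + o) - 56)*20660 = ((71 - 19) - 56)*20660 = (52 - 56)*20660 = -4*20660 = -82640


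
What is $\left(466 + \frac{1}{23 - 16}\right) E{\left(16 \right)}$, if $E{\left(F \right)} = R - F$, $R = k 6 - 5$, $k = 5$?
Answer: $\frac{29367}{7} \approx 4195.3$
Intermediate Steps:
$R = 25$ ($R = 5 \cdot 6 - 5 = 30 - 5 = 25$)
$E{\left(F \right)} = 25 - F$
$\left(466 + \frac{1}{23 - 16}\right) E{\left(16 \right)} = \left(466 + \frac{1}{23 - 16}\right) \left(25 - 16\right) = \left(466 + \frac{1}{7}\right) \left(25 - 16\right) = \left(466 + \frac{1}{7}\right) 9 = \frac{3263}{7} \cdot 9 = \frac{29367}{7}$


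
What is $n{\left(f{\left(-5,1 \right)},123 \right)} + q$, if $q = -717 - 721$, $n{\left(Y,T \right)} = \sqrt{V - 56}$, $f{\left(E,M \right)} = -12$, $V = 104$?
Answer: $-1438 + 4 \sqrt{3} \approx -1431.1$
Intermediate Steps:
$n{\left(Y,T \right)} = 4 \sqrt{3}$ ($n{\left(Y,T \right)} = \sqrt{104 - 56} = \sqrt{48} = 4 \sqrt{3}$)
$q = -1438$ ($q = -717 - 721 = -1438$)
$n{\left(f{\left(-5,1 \right)},123 \right)} + q = 4 \sqrt{3} - 1438 = -1438 + 4 \sqrt{3}$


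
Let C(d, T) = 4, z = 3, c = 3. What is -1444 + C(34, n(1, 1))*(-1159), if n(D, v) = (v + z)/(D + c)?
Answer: -6080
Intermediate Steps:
n(D, v) = (3 + v)/(3 + D) (n(D, v) = (v + 3)/(D + 3) = (3 + v)/(3 + D))
-1444 + C(34, n(1, 1))*(-1159) = -1444 + 4*(-1159) = -1444 - 4636 = -6080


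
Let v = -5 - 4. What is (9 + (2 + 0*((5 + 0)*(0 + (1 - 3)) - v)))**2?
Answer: 121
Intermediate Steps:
v = -9
(9 + (2 + 0*((5 + 0)*(0 + (1 - 3)) - v)))**2 = (9 + (2 + 0*((5 + 0)*(0 + (1 - 3)) - 1*(-9))))**2 = (9 + (2 + 0*(5*(0 - 2) + 9)))**2 = (9 + (2 + 0*(5*(-2) + 9)))**2 = (9 + (2 + 0*(-10 + 9)))**2 = (9 + (2 + 0*(-1)))**2 = (9 + (2 + 0))**2 = (9 + 2)**2 = 11**2 = 121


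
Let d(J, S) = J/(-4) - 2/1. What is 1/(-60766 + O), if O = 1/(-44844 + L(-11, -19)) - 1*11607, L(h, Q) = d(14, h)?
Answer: -89699/6491785729 ≈ -1.3817e-5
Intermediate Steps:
d(J, S) = -2 - J/4 (d(J, S) = J*(-¼) - 2*1 = -J/4 - 2 = -2 - J/4)
L(h, Q) = -11/2 (L(h, Q) = -2 - ¼*14 = -2 - 7/2 = -11/2)
O = -1041136295/89699 (O = 1/(-44844 - 11/2) - 1*11607 = 1/(-89699/2) - 11607 = -2/89699 - 11607 = -1041136295/89699 ≈ -11607.)
1/(-60766 + O) = 1/(-60766 - 1041136295/89699) = 1/(-6491785729/89699) = -89699/6491785729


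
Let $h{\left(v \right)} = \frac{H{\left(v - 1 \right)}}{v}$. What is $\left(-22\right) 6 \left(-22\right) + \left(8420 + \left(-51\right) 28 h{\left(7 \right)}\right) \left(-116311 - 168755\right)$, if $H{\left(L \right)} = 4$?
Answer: $-2167638960$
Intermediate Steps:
$h{\left(v \right)} = \frac{4}{v}$
$\left(-22\right) 6 \left(-22\right) + \left(8420 + \left(-51\right) 28 h{\left(7 \right)}\right) \left(-116311 - 168755\right) = \left(-22\right) 6 \left(-22\right) + \left(8420 + \left(-51\right) 28 \cdot \frac{4}{7}\right) \left(-116311 - 168755\right) = \left(-132\right) \left(-22\right) + \left(8420 - 1428 \cdot 4 \cdot \frac{1}{7}\right) \left(-285066\right) = 2904 + \left(8420 - 816\right) \left(-285066\right) = 2904 + 7604 \left(-285066\right) = 2904 - 2167641864 = -2167638960$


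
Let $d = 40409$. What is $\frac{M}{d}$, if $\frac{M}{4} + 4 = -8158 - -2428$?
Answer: $- \frac{22936}{40409} \approx -0.5676$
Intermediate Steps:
$M = -22936$ ($M = -16 + 4 \left(-8158 - -2428\right) = -16 + 4 \left(-8158 + 2428\right) = -16 + 4 \left(-5730\right) = -16 - 22920 = -22936$)
$\frac{M}{d} = - \frac{22936}{40409}$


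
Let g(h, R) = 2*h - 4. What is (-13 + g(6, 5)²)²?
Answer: 2601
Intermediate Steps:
g(h, R) = -4 + 2*h
(-13 + g(6, 5)²)² = (-13 + (-4 + 2*6)²)² = (-13 + (-4 + 12)²)² = (-13 + 8²)² = (-13 + 64)² = 51² = 2601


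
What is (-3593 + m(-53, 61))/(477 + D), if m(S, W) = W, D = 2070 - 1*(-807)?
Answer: -1766/1677 ≈ -1.0531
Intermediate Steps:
D = 2877 (D = 2070 + 807 = 2877)
(-3593 + m(-53, 61))/(477 + D) = (-3593 + 61)/(477 + 2877) = -3532/3354 = -3532*1/3354 = -1766/1677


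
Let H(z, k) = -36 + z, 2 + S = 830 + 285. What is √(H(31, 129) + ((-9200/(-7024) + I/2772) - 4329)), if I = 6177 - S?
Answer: I*√44537668928907/101409 ≈ 65.809*I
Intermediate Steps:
S = 1113 (S = -2 + (830 + 285) = -2 + 1115 = 1113)
I = 5064 (I = 6177 - 1*1113 = 6177 - 1113 = 5064)
√(H(31, 129) + ((-9200/(-7024) + I/2772) - 4329)) = √((-36 + 31) + ((-9200/(-7024) + 5064/2772) - 4329)) = √(-5 + ((-9200*(-1/7024) + 5064*(1/2772)) - 4329)) = √(-5 + ((575/439 + 422/231) - 4329)) = √(-5 + (318083/101409 - 4329)) = √(-5 - 438681478/101409) = √(-439188523/101409) = I*√44537668928907/101409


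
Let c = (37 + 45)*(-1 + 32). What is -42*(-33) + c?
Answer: 3928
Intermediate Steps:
c = 2542 (c = 82*31 = 2542)
-42*(-33) + c = -42*(-33) + 2542 = -21*(-66) + 2542 = 1386 + 2542 = 3928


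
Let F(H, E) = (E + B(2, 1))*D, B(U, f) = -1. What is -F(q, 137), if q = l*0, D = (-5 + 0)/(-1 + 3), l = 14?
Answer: 340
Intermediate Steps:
D = -5/2 ≈ -2.5000
q = 0 (q = 14*0 = 0)
F(H, E) = 5/2 - 5*E/2 (F(H, E) = (E - 1)*(-5/2) = (-1 + E)*(-5/2) = 5/2 - 5*E/2)
-F(q, 137) = -(5/2 - 5/2*137) = -(5/2 - 685/2) = -1*(-340) = 340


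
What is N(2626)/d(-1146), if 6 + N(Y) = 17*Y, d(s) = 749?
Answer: 44636/749 ≈ 59.594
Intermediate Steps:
N(Y) = -6 + 17*Y
N(2626)/d(-1146) = (-6 + 17*2626)/749 = (-6 + 44642)*(1/749) = 44636*(1/749) = 44636/749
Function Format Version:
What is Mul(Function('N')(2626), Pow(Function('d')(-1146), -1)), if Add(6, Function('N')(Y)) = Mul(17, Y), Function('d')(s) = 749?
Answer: Rational(44636, 749) ≈ 59.594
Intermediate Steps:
Function('N')(Y) = Add(-6, Mul(17, Y))
Mul(Function('N')(2626), Pow(Function('d')(-1146), -1)) = Mul(Add(-6, Mul(17, 2626)), Pow(749, -1)) = Mul(Add(-6, 44642), Rational(1, 749)) = Mul(44636, Rational(1, 749)) = Rational(44636, 749)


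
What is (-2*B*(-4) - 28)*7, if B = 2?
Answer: -84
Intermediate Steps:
(-2*B*(-4) - 28)*7 = (-2*2*(-4) - 28)*7 = (-4*(-4) - 28)*7 = (16 - 28)*7 = -12*7 = -84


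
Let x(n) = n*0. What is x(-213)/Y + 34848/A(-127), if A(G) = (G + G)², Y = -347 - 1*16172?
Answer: 8712/16129 ≈ 0.54014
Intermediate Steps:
x(n) = 0
Y = -16519 (Y = -347 - 16172 = -16519)
A(G) = 4*G² (A(G) = (2*G)² = 4*G²)
x(-213)/Y + 34848/A(-127) = 0/(-16519) + 34848/((4*(-127)²)) = 0*(-1/16519) + 34848/((4*16129)) = 0 + 34848/64516 = 0 + 34848*(1/64516) = 0 + 8712/16129 = 8712/16129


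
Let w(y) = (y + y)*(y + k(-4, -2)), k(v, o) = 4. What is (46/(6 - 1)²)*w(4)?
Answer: 2944/25 ≈ 117.76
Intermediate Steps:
w(y) = 2*y*(4 + y) (w(y) = (y + y)*(y + 4) = (2*y)*(4 + y) = 2*y*(4 + y))
(46/(6 - 1)²)*w(4) = (46/(6 - 1)²)*(2*4*(4 + 4)) = (46/5²)*(2*4*8) = (46/25)*64 = 2944/25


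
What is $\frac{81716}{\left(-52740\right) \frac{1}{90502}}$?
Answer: $- \frac{1848865358}{13185} \approx -1.4023 \cdot 10^{5}$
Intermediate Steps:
$\frac{81716}{\left(-52740\right) \frac{1}{90502}} = \frac{81716}{- \frac{26370}{45251}} = 81716 \left(- \frac{45251}{26370}\right) = - \frac{1848865358}{13185}$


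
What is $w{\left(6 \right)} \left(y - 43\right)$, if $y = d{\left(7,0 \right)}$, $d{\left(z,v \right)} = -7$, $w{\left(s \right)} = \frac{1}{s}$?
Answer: $- \frac{25}{3} \approx -8.3333$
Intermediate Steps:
$y = -7$
$w{\left(6 \right)} \left(y - 43\right) = \frac{-7 - 43}{6} = \frac{1}{6} \left(-50\right) = - \frac{25}{3}$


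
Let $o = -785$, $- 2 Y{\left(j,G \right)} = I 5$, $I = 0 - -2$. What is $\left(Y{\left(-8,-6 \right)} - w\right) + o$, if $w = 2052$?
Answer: $-2842$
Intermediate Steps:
$I = 2$ ($I = 0 + 2 = 2$)
$Y{\left(j,G \right)} = -5$ ($Y{\left(j,G \right)} = - \frac{2 \cdot 5}{2} = \left(- \frac{1}{2}\right) 10 = -5$)
$\left(Y{\left(-8,-6 \right)} - w\right) + o = \left(-5 - 2052\right) - 785 = -2057 - 785 = -2842$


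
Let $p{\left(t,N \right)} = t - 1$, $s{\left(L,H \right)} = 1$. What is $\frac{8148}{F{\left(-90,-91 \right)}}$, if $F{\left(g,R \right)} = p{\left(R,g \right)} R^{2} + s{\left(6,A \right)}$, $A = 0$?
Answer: $- \frac{8148}{761851} \approx -0.010695$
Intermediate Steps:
$p{\left(t,N \right)} = -1 + t$
$F{\left(g,R \right)} = 1 + R^{2} \left(-1 + R\right)$ ($F{\left(g,R \right)} = \left(-1 + R\right) R^{2} + 1 = R^{2} \left(-1 + R\right) + 1 = 1 + R^{2} \left(-1 + R\right)$)
$\frac{8148}{F{\left(-90,-91 \right)}} = \frac{8148}{1 + \left(-91\right)^{2} \left(-1 - 91\right)} = \frac{8148}{1 + 8281 \left(-92\right)} = \frac{8148}{1 - 761852} = \frac{8148}{-761851} = 8148 \left(- \frac{1}{761851}\right) = - \frac{8148}{761851}$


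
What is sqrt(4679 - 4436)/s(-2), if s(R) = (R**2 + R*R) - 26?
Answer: -sqrt(3)/2 ≈ -0.86602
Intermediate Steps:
s(R) = -26 + 2*R**2 (s(R) = (R**2 + R**2) - 26 = 2*R**2 - 26 = -26 + 2*R**2)
sqrt(4679 - 4436)/s(-2) = sqrt(4679 - 4436)/(-26 + 2*(-2)**2) = sqrt(243)/(-26 + 2*4) = (9*sqrt(3))/(-26 + 8) = (9*sqrt(3))/(-18) = (9*sqrt(3))*(-1/18) = -sqrt(3)/2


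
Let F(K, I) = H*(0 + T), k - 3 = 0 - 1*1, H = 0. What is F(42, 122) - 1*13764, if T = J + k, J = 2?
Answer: -13764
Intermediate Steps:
k = 2 (k = 3 + (0 - 1*1) = 3 + (0 - 1) = 3 - 1 = 2)
T = 4 (T = 2 + 2 = 4)
F(K, I) = 0 (F(K, I) = 0*(0 + 4) = 0*4 = 0)
F(42, 122) - 1*13764 = 0 - 1*13764 = 0 - 13764 = -13764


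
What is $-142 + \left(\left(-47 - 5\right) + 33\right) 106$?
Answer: $-2156$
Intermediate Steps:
$-142 + \left(\left(-47 - 5\right) + 33\right) 106 = -142 + \left(-52 + 33\right) 106 = -142 - 2014 = -2156$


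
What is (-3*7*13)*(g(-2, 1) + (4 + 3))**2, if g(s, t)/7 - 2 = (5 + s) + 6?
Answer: -1926288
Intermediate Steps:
g(s, t) = 91 + 7*s (g(s, t) = 14 + 7*((5 + s) + 6) = 14 + 7*(11 + s) = 14 + (77 + 7*s) = 91 + 7*s)
(-3*7*13)*(g(-2, 1) + (4 + 3))**2 = (-3*7*13)*((91 + 7*(-2)) + (4 + 3))**2 = (-21*13)*((91 - 14) + 7)**2 = -273*(77 + 7)**2 = -273*84**2 = -273*7056 = -1926288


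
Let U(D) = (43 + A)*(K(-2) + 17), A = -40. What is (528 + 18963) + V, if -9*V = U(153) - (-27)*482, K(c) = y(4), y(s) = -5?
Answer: 18041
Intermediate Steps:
K(c) = -5
U(D) = 36 (U(D) = (43 - 40)*(-5 + 17) = 3*12 = 36)
V = -1450 (V = -(36 - (-27)*482)/9 = -(36 - 1*(-13014))/9 = -(36 + 13014)/9 = -⅑*13050 = -1450)
(528 + 18963) + V = (528 + 18963) - 1450 = 19491 - 1450 = 18041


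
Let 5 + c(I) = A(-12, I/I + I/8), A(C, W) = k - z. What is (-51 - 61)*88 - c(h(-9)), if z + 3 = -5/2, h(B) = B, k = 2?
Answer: -19717/2 ≈ -9858.5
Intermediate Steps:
z = -11/2 (z = -3 - 5/2 = -11/2 ≈ -5.5000)
A(C, W) = 15/2 (A(C, W) = 2 - 1*(-11/2) = 2 + 11/2 = 15/2)
c(I) = 5/2 (c(I) = -5 + 15/2 = 5/2)
(-51 - 61)*88 - c(h(-9)) = (-51 - 61)*88 - 1*5/2 = -112*88 - 5/2 = -9856 - 5/2 = -19717/2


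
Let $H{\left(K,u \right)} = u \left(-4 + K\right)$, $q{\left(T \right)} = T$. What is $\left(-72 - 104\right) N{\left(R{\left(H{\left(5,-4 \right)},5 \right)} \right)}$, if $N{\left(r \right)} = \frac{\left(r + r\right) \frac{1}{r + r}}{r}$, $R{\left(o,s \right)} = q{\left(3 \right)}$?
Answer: $- \frac{176}{3} \approx -58.667$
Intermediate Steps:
$R{\left(o,s \right)} = 3$
$N{\left(r \right)} = \frac{1}{r}$ ($N{\left(r \right)} = \frac{2 r \frac{1}{2 r}}{r} = 1 \frac{1}{r} = \frac{1}{r}$)
$\left(-72 - 104\right) N{\left(R{\left(H{\left(5,-4 \right)},5 \right)} \right)} = \frac{-72 - 104}{3} = \left(-176\right) \frac{1}{3} = - \frac{176}{3}$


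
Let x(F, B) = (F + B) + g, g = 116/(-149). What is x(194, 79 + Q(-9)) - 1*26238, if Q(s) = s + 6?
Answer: -3869348/149 ≈ -25969.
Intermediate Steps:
Q(s) = 6 + s
g = -116/149 (g = 116*(-1/149) = -116/149 ≈ -0.77852)
x(F, B) = -116/149 + B + F (x(F, B) = (F + B) - 116/149 = (B + F) - 116/149 = -116/149 + B + F)
x(194, 79 + Q(-9)) - 1*26238 = (-116/149 + (79 + (6 - 9)) + 194) - 1*26238 = (-116/149 + (79 - 3) + 194) - 26238 = (-116/149 + 76 + 194) - 26238 = 40114/149 - 26238 = -3869348/149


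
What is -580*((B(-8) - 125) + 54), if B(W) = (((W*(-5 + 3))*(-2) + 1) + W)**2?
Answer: -841000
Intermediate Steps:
B(W) = (1 + 5*W)**2 (B(W) = (((W*(-2))*(-2) + 1) + W)**2 = ((-2*W*(-2) + 1) + W)**2 = ((4*W + 1) + W)**2 = ((1 + 4*W) + W)**2 = (1 + 5*W)**2)
-580*((B(-8) - 125) + 54) = -580*(((1 + 5*(-8))**2 - 125) + 54) = -580*(((1 - 40)**2 - 125) + 54) = -580*(((-39)**2 - 125) + 54) = -580*((1521 - 125) + 54) = -580*(1396 + 54) = -580*1450 = -841000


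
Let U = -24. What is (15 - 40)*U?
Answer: 600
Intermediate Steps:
(15 - 40)*U = (15 - 40)*(-24) = -25*(-24) = 600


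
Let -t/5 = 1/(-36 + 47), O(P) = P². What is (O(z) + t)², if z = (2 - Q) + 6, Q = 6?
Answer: 1521/121 ≈ 12.570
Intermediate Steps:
z = 2 (z = (2 - 1*6) + 6 = (2 - 6) + 6 = -4 + 6 = 2)
t = -5/11 (t = -5/(-36 + 47) = -5/11 ≈ -0.45455)
(O(z) + t)² = (2² - 5/11)² = (4 - 5/11)² = (39/11)² = 1521/121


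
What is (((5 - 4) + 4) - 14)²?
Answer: 81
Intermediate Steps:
(((5 - 4) + 4) - 14)² = ((1 + 4) - 14)² = (5 - 14)² = (-9)² = 81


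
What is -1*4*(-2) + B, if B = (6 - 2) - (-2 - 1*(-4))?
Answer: 10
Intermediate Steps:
B = 2 (B = 4 - (-2 + 4) = 4 - 1*2 = 4 - 2 = 2)
-1*4*(-2) + B = -1*4*(-2) + 2 = -4*(-2) + 2 = 8 + 2 = 10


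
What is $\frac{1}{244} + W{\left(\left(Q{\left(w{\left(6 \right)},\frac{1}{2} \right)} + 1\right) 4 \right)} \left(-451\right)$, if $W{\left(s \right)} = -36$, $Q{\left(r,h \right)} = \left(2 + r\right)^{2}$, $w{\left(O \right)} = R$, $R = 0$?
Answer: $\frac{3961585}{244} \approx 16236.0$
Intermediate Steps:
$w{\left(O \right)} = 0$
$\frac{1}{244} + W{\left(\left(Q{\left(w{\left(6 \right)},\frac{1}{2} \right)} + 1\right) 4 \right)} \left(-451\right) = \frac{1}{244} - -16236 = \frac{1}{244} + 16236 = \frac{3961585}{244}$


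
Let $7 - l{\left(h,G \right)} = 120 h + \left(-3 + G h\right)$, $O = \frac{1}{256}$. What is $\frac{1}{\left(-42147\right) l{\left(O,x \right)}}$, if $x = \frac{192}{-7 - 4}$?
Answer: $- \frac{352}{142414713} \approx -2.4717 \cdot 10^{-6}$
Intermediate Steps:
$O = \frac{1}{256} \approx 0.0039063$
$x = - \frac{192}{11}$ ($x = \frac{192}{-7 - 4} = \frac{192}{-11} = 192 \left(- \frac{1}{11}\right) = - \frac{192}{11} \approx -17.455$)
$l{\left(h,G \right)} = 10 - 120 h - G h$ ($l{\left(h,G \right)} = 7 - \left(120 h + \left(-3 + G h\right)\right) = 7 - \left(-3 + 120 h + G h\right) = 10 - 120 h - G h$)
$\frac{1}{\left(-42147\right) l{\left(O,x \right)}} = \frac{1}{\left(-42147\right) \left(10 - \frac{15}{32} - \left(- \frac{192}{11}\right) \frac{1}{256}\right)} = - \frac{1}{42147 \left(10 - \frac{15}{32} + \frac{3}{44}\right)} = - \frac{1}{42147 \cdot \frac{3379}{352}} = \left(- \frac{1}{42147}\right) \frac{352}{3379} = - \frac{352}{142414713}$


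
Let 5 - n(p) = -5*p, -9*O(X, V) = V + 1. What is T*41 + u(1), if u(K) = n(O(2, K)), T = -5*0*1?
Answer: 35/9 ≈ 3.8889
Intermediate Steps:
O(X, V) = -⅑ - V/9 (O(X, V) = -(V + 1)/9 = -(1 + V)/9 = -⅑ - V/9)
n(p) = 5 + 5*p (n(p) = 5 - (-5)*p = 5 + 5*p)
T = 0 (T = 0*1 = 0)
u(K) = 40/9 - 5*K/9 (u(K) = 5 + 5*(-⅑ - K/9) = 5 + (-5/9 - 5*K/9) = 40/9 - 5*K/9)
T*41 + u(1) = 0*41 + (40/9 - 5/9*1) = 0 + (40/9 - 5/9) = 0 + 35/9 = 35/9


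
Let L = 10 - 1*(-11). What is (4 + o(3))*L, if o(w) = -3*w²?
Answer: -483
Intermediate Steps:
L = 21 (L = 10 + 11 = 21)
(4 + o(3))*L = (4 - 3*3²)*21 = (4 - 3*9)*21 = (4 - 27)*21 = -23*21 = -483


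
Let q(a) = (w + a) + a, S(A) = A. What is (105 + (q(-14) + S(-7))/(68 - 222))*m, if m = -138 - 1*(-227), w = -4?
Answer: 1442601/154 ≈ 9367.5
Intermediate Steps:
q(a) = -4 + 2*a (q(a) = (-4 + a) + a = -4 + 2*a)
m = 89 (m = -138 + 227 = 89)
(105 + (q(-14) + S(-7))/(68 - 222))*m = (105 + ((-4 + 2*(-14)) - 7)/(68 - 222))*89 = (105 + ((-4 - 28) - 7)/(-154))*89 = (105 + (-32 - 7)*(-1/154))*89 = (105 - 39*(-1/154))*89 = (105 + 39/154)*89 = (16209/154)*89 = 1442601/154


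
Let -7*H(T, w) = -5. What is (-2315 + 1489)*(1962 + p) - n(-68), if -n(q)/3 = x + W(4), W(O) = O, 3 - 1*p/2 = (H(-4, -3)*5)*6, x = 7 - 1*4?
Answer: -1590147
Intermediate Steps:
H(T, w) = 5/7 (H(T, w) = -⅐*(-5) = 5/7)
x = 3 (x = 7 - 4 = 3)
p = -258/7 (p = 6 - 2*(5/7)*5*6 = 6 - 50*6/7 = 6 - 2*150/7 = 6 - 300/7 = -258/7 ≈ -36.857)
n(q) = -21 (n(q) = -3*(3 + 4) = -3*7 = -21)
(-2315 + 1489)*(1962 + p) - n(-68) = (-2315 + 1489)*(1962 - 258/7) - 1*(-21) = -826*13476/7 + 21 = -1590168 + 21 = -1590147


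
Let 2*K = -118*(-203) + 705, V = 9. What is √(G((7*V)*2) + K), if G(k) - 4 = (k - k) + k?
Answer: √49838/2 ≈ 111.62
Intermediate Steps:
G(k) = 4 + k (G(k) = 4 + ((k - k) + k) = 4 + (0 + k) = 4 + k)
K = 24659/2 (K = (-118*(-203) + 705)/2 = (23954 + 705)/2 = (½)*24659 = 24659/2 ≈ 12330.)
√(G((7*V)*2) + K) = √((4 + (7*9)*2) + 24659/2) = √((4 + 63*2) + 24659/2) = √((4 + 126) + 24659/2) = √(130 + 24659/2) = √(24919/2) = √49838/2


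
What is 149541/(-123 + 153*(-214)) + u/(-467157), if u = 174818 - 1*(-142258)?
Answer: -1274282979/243700235 ≈ -5.2289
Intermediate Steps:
u = 317076 (u = 174818 + 142258 = 317076)
149541/(-123 + 153*(-214)) + u/(-467157) = 149541/(-123 + 153*(-214)) + 317076/(-467157) = 149541/(-123 - 32742) + 317076*(-1/467157) = 149541/(-32865) - 105692/155719 = 149541*(-1/32865) - 105692/155719 = -7121/1565 - 105692/155719 = -1274282979/243700235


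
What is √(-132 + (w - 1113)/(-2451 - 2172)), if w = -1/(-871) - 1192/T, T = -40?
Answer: I*√11898079113765/300495 ≈ 11.479*I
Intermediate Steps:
w = 129784/4355 (w = -1/(-871) - 1192/(-40) = -1*(-1/871) - 1192*(-1/40) = 1/871 + 149/5 = 129784/4355 ≈ 29.801)
√(-132 + (w - 1113)/(-2451 - 2172)) = √(-132 + (129784/4355 - 1113)/(-2451 - 2172)) = √(-132 - 4717331/4355/(-4623)) = √(-132 - 4717331/4355*(-1/4623)) = √(-132 + 4717331/20133165) = √(-2652860449/20133165) = I*√11898079113765/300495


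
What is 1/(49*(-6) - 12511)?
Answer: -1/12805 ≈ -7.8095e-5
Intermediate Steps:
1/(49*(-6) - 12511) = 1/(-294 - 12511) = 1/(-12805) = -1/12805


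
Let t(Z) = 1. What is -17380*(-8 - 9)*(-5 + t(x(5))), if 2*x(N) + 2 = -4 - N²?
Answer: -1181840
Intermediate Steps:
x(N) = -3 - N²/2 (x(N) = -1 + (-4 - N²)/2 = -1 + (-2 - N²/2) = -3 - N²/2)
-17380*(-8 - 9)*(-5 + t(x(5))) = -17380*(-8 - 9)*(-5 + 1) = -(-295460)*(-4) = -17380*68 = -1181840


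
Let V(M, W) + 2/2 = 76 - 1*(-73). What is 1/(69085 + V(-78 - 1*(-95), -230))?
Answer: 1/69233 ≈ 1.4444e-5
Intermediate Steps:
V(M, W) = 148 (V(M, W) = -1 + (76 - 1*(-73)) = -1 + (76 + 73) = -1 + 149 = 148)
1/(69085 + V(-78 - 1*(-95), -230)) = 1/(69085 + 148) = 1/69233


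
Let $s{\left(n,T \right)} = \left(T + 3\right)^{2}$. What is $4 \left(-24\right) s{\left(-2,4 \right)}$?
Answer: $-4704$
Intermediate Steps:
$s{\left(n,T \right)} = \left(3 + T\right)^{2}$
$4 \left(-24\right) s{\left(-2,4 \right)} = 4 \left(-24\right) \left(3 + 4\right)^{2} = - 96 \cdot 7^{2} = \left(-96\right) 49 = -4704$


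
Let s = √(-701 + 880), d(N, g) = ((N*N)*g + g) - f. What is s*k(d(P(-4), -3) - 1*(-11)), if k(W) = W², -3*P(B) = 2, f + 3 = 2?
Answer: 529*√179/9 ≈ 786.39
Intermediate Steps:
f = -1 (f = -3 + 2 = -1)
P(B) = -⅔ (P(B) = -⅓*2 = -⅔)
d(N, g) = 1 + g + g*N² (d(N, g) = ((N*N)*g + g) - 1*(-1) = (N²*g + g) + 1 = (g*N² + g) + 1 = (g + g*N²) + 1 = 1 + g + g*N²)
s = √179 ≈ 13.379
s*k(d(P(-4), -3) - 1*(-11)) = √179*((1 - 3 - 3*(-⅔)²) - 1*(-11))² = √179*((1 - 3 - 3*4/9) + 11)² = √179*((1 - 3 - 4/3) + 11)² = √179*(-10/3 + 11)² = √179*(23/3)² = √179*(529/9) = 529*√179/9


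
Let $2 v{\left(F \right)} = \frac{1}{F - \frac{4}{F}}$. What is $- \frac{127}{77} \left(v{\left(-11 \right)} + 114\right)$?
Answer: $- \frac{3386455}{18018} \approx -187.95$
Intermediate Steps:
$v{\left(F \right)} = \frac{1}{2 \left(F - \frac{4}{F}\right)}$
$- \frac{127}{77} \left(v{\left(-11 \right)} + 114\right) = - \frac{127}{77} \left(\frac{1}{2} \left(-11\right) \frac{1}{-4 + \left(-11\right)^{2}} + 114\right) = \left(-127\right) \frac{1}{77} \left(\frac{1}{2} \left(-11\right) \frac{1}{-4 + 121} + 114\right) = - \frac{127 \left(\frac{1}{2} \left(-11\right) \frac{1}{117} + 114\right)}{77} = - \frac{127 \left(- \frac{11}{234} + 114\right)}{77} = \left(- \frac{127}{77}\right) \frac{26665}{234} = - \frac{3386455}{18018}$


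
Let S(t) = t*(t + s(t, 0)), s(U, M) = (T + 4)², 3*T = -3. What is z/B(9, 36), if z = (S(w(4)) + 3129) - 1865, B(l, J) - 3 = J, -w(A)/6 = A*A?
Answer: 9616/39 ≈ 246.56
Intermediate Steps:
T = -1 (T = (⅓)*(-3) = -1)
w(A) = -6*A² (w(A) = -6*A*A = -6*A²)
s(U, M) = 9 (s(U, M) = (-1 + 4)² = 3² = 9)
B(l, J) = 3 + J
S(t) = t*(9 + t) (S(t) = t*(t + 9) = t*(9 + t))
z = 9616 (z = ((-6*4²)*(9 - 6*4²) + 3129) - 1865 = ((-6*16)*(9 - 6*16) + 3129) - 1865 = (-96*(9 - 96) + 3129) - 1865 = (-96*(-87) + 3129) - 1865 = (8352 + 3129) - 1865 = 11481 - 1865 = 9616)
z/B(9, 36) = 9616/(3 + 36) = 9616/39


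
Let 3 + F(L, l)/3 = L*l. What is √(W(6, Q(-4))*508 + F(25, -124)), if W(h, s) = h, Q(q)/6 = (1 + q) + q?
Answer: I*√6261 ≈ 79.126*I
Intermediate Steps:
Q(q) = 6 + 12*q (Q(q) = 6*((1 + q) + q) = 6*(1 + 2*q) = 6 + 12*q)
F(L, l) = -9 + 3*L*l (F(L, l) = -9 + 3*(L*l) = -9 + 3*L*l)
√(W(6, Q(-4))*508 + F(25, -124)) = √(6*508 + (-9 + 3*25*(-124))) = √(3048 + (-9 - 9300)) = √(3048 - 9309) = √(-6261) = I*√6261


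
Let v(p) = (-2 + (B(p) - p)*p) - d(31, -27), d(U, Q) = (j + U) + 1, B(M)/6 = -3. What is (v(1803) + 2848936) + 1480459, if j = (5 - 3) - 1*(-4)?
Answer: 1046092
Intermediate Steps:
B(M) = -18 (B(M) = 6*(-3) = -18)
j = 6 (j = 2 + 4 = 6)
d(U, Q) = 7 + U (d(U, Q) = (6 + U) + 1 = 7 + U)
v(p) = -40 + p*(-18 - p) (v(p) = (-2 + (-18 - p)*p) - (7 + 31) = (-2 + p*(-18 - p)) - 1*38 = (-2 + p*(-18 - p)) - 38 = -40 + p*(-18 - p))
(v(1803) + 2848936) + 1480459 = ((-40 - 1*1803² - 18*1803) + 2848936) + 1480459 = ((-40 - 1*3250809 - 32454) + 2848936) + 1480459 = ((-40 - 3250809 - 32454) + 2848936) + 1480459 = (-3283303 + 2848936) + 1480459 = -434367 + 1480459 = 1046092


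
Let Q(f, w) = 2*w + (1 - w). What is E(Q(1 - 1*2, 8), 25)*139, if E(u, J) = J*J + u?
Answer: 88126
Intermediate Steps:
Q(f, w) = 1 + w
E(u, J) = u + J² (E(u, J) = J² + u = u + J²)
E(Q(1 - 1*2, 8), 25)*139 = ((1 + 8) + 25²)*139 = (9 + 625)*139 = 634*139 = 88126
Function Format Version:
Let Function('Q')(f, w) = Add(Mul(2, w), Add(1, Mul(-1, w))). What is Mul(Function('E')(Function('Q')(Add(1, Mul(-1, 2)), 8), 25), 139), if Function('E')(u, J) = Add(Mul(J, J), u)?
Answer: 88126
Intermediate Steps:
Function('Q')(f, w) = Add(1, w)
Function('E')(u, J) = Add(u, Pow(J, 2)) (Function('E')(u, J) = Add(Pow(J, 2), u) = Add(u, Pow(J, 2)))
Mul(Function('E')(Function('Q')(Add(1, Mul(-1, 2)), 8), 25), 139) = Mul(Add(Add(1, 8), Pow(25, 2)), 139) = Mul(Add(9, 625), 139) = Mul(634, 139) = 88126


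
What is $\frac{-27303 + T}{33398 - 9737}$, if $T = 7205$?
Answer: $- \frac{20098}{23661} \approx -0.84941$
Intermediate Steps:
$\frac{-27303 + T}{33398 - 9737} = \frac{-27303 + 7205}{33398 - 9737} = - \frac{20098}{23661}$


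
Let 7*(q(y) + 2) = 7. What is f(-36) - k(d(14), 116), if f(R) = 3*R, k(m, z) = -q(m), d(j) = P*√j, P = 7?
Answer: -109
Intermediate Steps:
q(y) = -1 (q(y) = -2 + (⅐)*7 = -2 + 1 = -1)
d(j) = 7*√j
k(m, z) = 1 (k(m, z) = -1*(-1) = 1)
f(-36) - k(d(14), 116) = 3*(-36) - 1*1 = -108 - 1 = -109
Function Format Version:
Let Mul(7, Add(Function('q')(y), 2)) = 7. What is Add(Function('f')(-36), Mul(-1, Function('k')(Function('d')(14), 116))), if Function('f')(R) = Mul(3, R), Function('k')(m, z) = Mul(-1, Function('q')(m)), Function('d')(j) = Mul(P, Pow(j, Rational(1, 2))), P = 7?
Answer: -109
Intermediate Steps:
Function('q')(y) = -1 (Function('q')(y) = Add(-2, Mul(Rational(1, 7), 7)) = Add(-2, 1) = -1)
Function('d')(j) = Mul(7, Pow(j, Rational(1, 2)))
Function('k')(m, z) = 1 (Function('k')(m, z) = Mul(-1, -1) = 1)
Add(Function('f')(-36), Mul(-1, Function('k')(Function('d')(14), 116))) = Add(Mul(3, -36), Mul(-1, 1)) = Add(-108, -1) = -109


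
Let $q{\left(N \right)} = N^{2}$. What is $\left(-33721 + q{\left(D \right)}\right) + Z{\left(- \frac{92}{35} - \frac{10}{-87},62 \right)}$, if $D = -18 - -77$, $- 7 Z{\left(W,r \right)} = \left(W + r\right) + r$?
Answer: $- \frac{644935526}{21315} \approx -30257.0$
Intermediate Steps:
$Z{\left(W,r \right)} = - \frac{2 r}{7} - \frac{W}{7}$ ($Z{\left(W,r \right)} = - \frac{\left(W + r\right) + r}{7} = - \frac{W + 2 r}{7} = - \frac{2 r}{7} - \frac{W}{7}$)
$D = 59$ ($D = -18 + 77 = 59$)
$\left(-33721 + q{\left(D \right)}\right) + Z{\left(- \frac{92}{35} - \frac{10}{-87},62 \right)} = \left(-33721 + 59^{2}\right) - \left(\frac{124}{7} + \frac{- \frac{92}{35} - \frac{10}{-87}}{7}\right) = \left(-33721 + 3481\right) - \left(\frac{124}{7} + \frac{\left(-92\right) \frac{1}{35} - - \frac{10}{87}}{7}\right) = -30240 - \left(\frac{124}{7} + \frac{- \frac{92}{35} + \frac{10}{87}}{7}\right) = -30240 - \frac{369926}{21315} = - \frac{644935526}{21315}$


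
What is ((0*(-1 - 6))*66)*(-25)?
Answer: 0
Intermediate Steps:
((0*(-1 - 6))*66)*(-25) = ((0*(-7))*66)*(-25) = (0*66)*(-25) = 0*(-25) = 0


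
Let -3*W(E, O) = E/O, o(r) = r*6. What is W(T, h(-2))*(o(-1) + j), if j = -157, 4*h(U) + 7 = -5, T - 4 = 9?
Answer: -2119/9 ≈ -235.44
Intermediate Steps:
T = 13 (T = 4 + 9 = 13)
h(U) = -3 (h(U) = -7/4 + (¼)*(-5) = -7/4 - 5/4 = -3)
o(r) = 6*r
W(E, O) = -E/(3*O)
W(T, h(-2))*(o(-1) + j) = (-⅓*13/(-3))*(6*(-1) - 157) = (-⅓*13*(-⅓))*(-6 - 157) = (13/9)*(-163) = -2119/9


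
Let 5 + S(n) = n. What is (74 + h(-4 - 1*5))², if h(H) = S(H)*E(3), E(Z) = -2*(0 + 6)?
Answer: 58564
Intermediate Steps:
S(n) = -5 + n
E(Z) = -12 (E(Z) = -2*6 = -12)
h(H) = 60 - 12*H (h(H) = (-5 + H)*(-12) = 60 - 12*H)
(74 + h(-4 - 1*5))² = (74 + (60 - 12*(-4 - 1*5)))² = (74 + (60 - 12*(-4 - 5)))² = (74 + (60 - 12*(-9)))² = (74 + (60 + 108))² = (74 + 168)² = 242² = 58564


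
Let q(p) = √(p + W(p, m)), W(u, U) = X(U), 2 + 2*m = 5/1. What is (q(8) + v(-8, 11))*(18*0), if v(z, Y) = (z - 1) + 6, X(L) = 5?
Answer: 0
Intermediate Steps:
m = 3/2 (m = -1 + (5/1)/2 = -1 + (5*1)/2 = -1 + (½)*5 = -1 + 5/2 = 3/2 ≈ 1.5000)
W(u, U) = 5
q(p) = √(5 + p) (q(p) = √(p + 5) = √(5 + p))
v(z, Y) = 5 + z (v(z, Y) = (-1 + z) + 6 = 5 + z)
(q(8) + v(-8, 11))*(18*0) = (√(5 + 8) + (5 - 8))*(18*0) = (√13 - 3)*0 = (-3 + √13)*0 = 0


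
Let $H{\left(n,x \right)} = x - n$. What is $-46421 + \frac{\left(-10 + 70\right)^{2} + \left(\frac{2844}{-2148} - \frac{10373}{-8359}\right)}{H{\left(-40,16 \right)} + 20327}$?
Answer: $- \frac{1415755639115139}{30498287963} \approx -46421.0$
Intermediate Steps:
$-46421 + \frac{\left(-10 + 70\right)^{2} + \left(\frac{2844}{-2148} - \frac{10373}{-8359}\right)}{H{\left(-40,16 \right)} + 20327} = -46421 + \frac{\left(-10 + 70\right)^{2} + \left(\frac{2844}{-2148} - \frac{10373}{-8359}\right)}{\left(16 - -40\right) + 20327} = -46421 + \frac{60^{2} + \left(2844 \left(- \frac{1}{2148}\right) - - \frac{10373}{8359}\right)}{\left(16 + 40\right) + 20327} = -46421 + \frac{3600 + \left(- \frac{237}{179} + \frac{10373}{8359}\right)}{56 + 20327} = -46421 + \frac{3600 - \frac{124316}{1496261}}{20383} = -46421 + \frac{5386415284}{1496261} \cdot \frac{1}{20383} = -46421 + \frac{5386415284}{30498287963} = - \frac{1415755639115139}{30498287963}$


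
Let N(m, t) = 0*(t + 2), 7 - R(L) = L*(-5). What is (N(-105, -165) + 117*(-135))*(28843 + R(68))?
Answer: -461056050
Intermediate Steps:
R(L) = 7 + 5*L (R(L) = 7 - L*(-5) = 7 - (-5)*L = 7 + 5*L)
N(m, t) = 0 (N(m, t) = 0*(2 + t) = 0)
(N(-105, -165) + 117*(-135))*(28843 + R(68)) = (0 + 117*(-135))*(28843 + (7 + 5*68)) = (0 - 15795)*(28843 + (7 + 340)) = -15795*(28843 + 347) = -15795*29190 = -461056050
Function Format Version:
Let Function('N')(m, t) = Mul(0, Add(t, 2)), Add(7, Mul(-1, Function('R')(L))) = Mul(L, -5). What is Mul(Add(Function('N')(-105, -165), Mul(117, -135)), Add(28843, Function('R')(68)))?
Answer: -461056050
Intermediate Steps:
Function('R')(L) = Add(7, Mul(5, L)) (Function('R')(L) = Add(7, Mul(-1, Mul(L, -5))) = Add(7, Mul(-1, Mul(-5, L))) = Add(7, Mul(5, L)))
Function('N')(m, t) = 0 (Function('N')(m, t) = Mul(0, Add(2, t)) = 0)
Mul(Add(Function('N')(-105, -165), Mul(117, -135)), Add(28843, Function('R')(68))) = Mul(Add(0, Mul(117, -135)), Add(28843, Add(7, Mul(5, 68)))) = Mul(Add(0, -15795), Add(28843, Add(7, 340))) = Mul(-15795, Add(28843, 347)) = Mul(-15795, 29190) = -461056050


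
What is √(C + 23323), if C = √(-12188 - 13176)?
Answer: √(23323 + 2*I*√6341) ≈ 152.72 + 0.5214*I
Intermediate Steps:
C = 2*I*√6341 (C = √(-25364) = 2*I*√6341 ≈ 159.26*I)
√(C + 23323) = √(2*I*√6341 + 23323) = √(23323 + 2*I*√6341)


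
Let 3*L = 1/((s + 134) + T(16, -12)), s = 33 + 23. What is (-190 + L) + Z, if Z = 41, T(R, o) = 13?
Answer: -90740/609 ≈ -149.00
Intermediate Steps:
s = 56
L = 1/609 (L = 1/(3*((56 + 134) + 13)) = 1/(3*(190 + 13)) = (⅓)/203 = (⅓)*(1/203) = 1/609 ≈ 0.0016420)
(-190 + L) + Z = (-190 + 1/609) + 41 = -115709/609 + 41 = -90740/609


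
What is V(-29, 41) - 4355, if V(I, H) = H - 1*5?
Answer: -4319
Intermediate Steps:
V(I, H) = -5 + H (V(I, H) = H - 5 = -5 + H)
V(-29, 41) - 4355 = (-5 + 41) - 4355 = 36 - 4355 = -4319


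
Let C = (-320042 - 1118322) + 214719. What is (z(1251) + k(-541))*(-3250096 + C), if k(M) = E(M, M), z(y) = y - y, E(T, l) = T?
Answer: 2420293881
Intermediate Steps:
z(y) = 0
k(M) = M
C = -1223645 (C = -1438364 + 214719 = -1223645)
(z(1251) + k(-541))*(-3250096 + C) = (0 - 541)*(-3250096 - 1223645) = -541*(-4473741) = 2420293881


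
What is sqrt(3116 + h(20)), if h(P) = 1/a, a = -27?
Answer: sqrt(252393)/9 ≈ 55.821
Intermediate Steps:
h(P) = -1/27 (h(P) = 1/(-27) = -1/27)
sqrt(3116 + h(20)) = sqrt(3116 - 1/27) = sqrt(84131/27) = sqrt(252393)/9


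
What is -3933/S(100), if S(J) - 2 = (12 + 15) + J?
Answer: -1311/43 ≈ -30.488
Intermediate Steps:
S(J) = 29 + J (S(J) = 2 + ((12 + 15) + J) = 2 + (27 + J) = 29 + J)
-3933/S(100) = -3933/(29 + 100) = -3933/129 = -3933*1/129 = -1311/43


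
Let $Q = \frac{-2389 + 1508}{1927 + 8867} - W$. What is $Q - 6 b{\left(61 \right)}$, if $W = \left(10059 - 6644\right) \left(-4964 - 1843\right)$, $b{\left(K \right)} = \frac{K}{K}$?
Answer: $\frac{250916232925}{10794} \approx 2.3246 \cdot 10^{7}$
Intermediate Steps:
$b{\left(K \right)} = 1$
$W = -23245905$ ($W = 3415 \left(-6807\right) = -23245905$)
$Q = \frac{250916297689}{10794}$ ($Q = \frac{-2389 + 1508}{1927 + 8867} - -23245905 = - \frac{881}{10794} + 23245905 = \frac{250916297689}{10794} \approx 2.3246 \cdot 10^{7}$)
$Q - 6 b{\left(61 \right)} = \frac{250916297689}{10794} - 6 \cdot 1 = \frac{250916297689}{10794} - 6 = \frac{250916232925}{10794}$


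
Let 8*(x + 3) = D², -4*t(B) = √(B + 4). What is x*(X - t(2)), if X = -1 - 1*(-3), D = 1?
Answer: -23/4 - 23*√6/32 ≈ -7.5106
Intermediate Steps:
t(B) = -√(4 + B)/4 (t(B) = -√(B + 4)/4 = -√(4 + B)/4)
x = -23/8 (x = -3 + (⅛)*1² = -3 + (⅛)*1 = -3 + ⅛ = -23/8 ≈ -2.8750)
X = 2 (X = -1 + 3 = 2)
x*(X - t(2)) = -23*(2 - (-1)*√(4 + 2)/4)/8 = -23*(2 - (-1)*√6/4)/8 = -23*(2 + √6/4)/8 = -23/4 - 23*√6/32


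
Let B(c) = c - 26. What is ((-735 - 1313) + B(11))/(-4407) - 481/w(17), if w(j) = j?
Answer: -2084696/74919 ≈ -27.826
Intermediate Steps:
B(c) = -26 + c
((-735 - 1313) + B(11))/(-4407) - 481/w(17) = ((-735 - 1313) + (-26 + 11))/(-4407) - 481/17 = (-2048 - 15)*(-1/4407) - 481*1/17 = -2063*(-1/4407) - 481/17 = 2063/4407 - 481/17 = -2084696/74919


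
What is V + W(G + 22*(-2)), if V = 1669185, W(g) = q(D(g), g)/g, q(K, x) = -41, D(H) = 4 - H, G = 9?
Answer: 58421516/35 ≈ 1.6692e+6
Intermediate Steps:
W(g) = -41/g
V + W(G + 22*(-2)) = 1669185 - 41/(9 + 22*(-2)) = 1669185 - 41/(9 - 44) = 1669185 - 41/(-35) = 1669185 - 41*(-1/35) = 1669185 + 41/35 = 58421516/35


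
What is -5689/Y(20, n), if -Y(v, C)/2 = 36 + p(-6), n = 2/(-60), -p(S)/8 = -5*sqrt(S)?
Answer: 17067/1816 - 28445*I*sqrt(6)/2724 ≈ 9.3981 - 25.578*I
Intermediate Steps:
p(S) = 40*sqrt(S) (p(S) = -(-40)*sqrt(S) = 40*sqrt(S))
n = -1/30 (n = 2*(-1/60) = -1/30 ≈ -0.033333)
Y(v, C) = -72 - 80*I*sqrt(6) (Y(v, C) = -2*(36 + 40*sqrt(-6)) = -2*(36 + 40*(I*sqrt(6))) = -2*(36 + 40*I*sqrt(6)) = -72 - 80*I*sqrt(6))
-5689/Y(20, n) = -5689/(-72 - 80*I*sqrt(6))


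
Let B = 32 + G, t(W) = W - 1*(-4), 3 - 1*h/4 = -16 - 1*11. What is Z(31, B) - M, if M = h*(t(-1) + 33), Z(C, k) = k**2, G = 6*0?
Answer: -3296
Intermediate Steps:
G = 0
h = 120 (h = 12 - 4*(-16 - 1*11) = 12 - 4*(-16 - 11) = 12 - 4*(-27) = 12 + 108 = 120)
t(W) = 4 + W (t(W) = W + 4 = 4 + W)
B = 32 (B = 32 + 0 = 32)
M = 4320 (M = 120*((4 - 1) + 33) = 120*(3 + 33) = 120*36 = 4320)
Z(31, B) - M = 32**2 - 1*4320 = 1024 - 4320 = -3296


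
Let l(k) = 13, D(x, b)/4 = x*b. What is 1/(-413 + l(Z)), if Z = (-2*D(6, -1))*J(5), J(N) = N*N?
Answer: -1/400 ≈ -0.0025000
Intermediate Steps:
D(x, b) = 4*b*x (D(x, b) = 4*(x*b) = 4*(b*x) = 4*b*x)
J(N) = N²
Z = 1200 (Z = -8*(-1)*6*5² = -2*(-24)*25 = 48*25 = 1200)
1/(-413 + l(Z)) = 1/(-413 + 13) = 1/(-400) = -1/400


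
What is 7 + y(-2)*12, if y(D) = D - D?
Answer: 7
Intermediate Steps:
y(D) = 0
7 + y(-2)*12 = 7 + 0*12 = 7 + 0 = 7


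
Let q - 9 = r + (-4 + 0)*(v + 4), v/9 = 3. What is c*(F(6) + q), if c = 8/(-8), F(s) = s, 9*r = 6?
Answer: 325/3 ≈ 108.33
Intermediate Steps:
r = ⅔ (r = (⅑)*6 = ⅔ ≈ 0.66667)
v = 27 (v = 9*3 = 27)
q = -343/3 (q = 9 + (⅔ + (-4 + 0)*(27 + 4)) = 9 + (⅔ - 4*31) = 9 + (⅔ - 124) = 9 - 370/3 = -343/3 ≈ -114.33)
c = -1 (c = 8*(-⅛) = -1)
c*(F(6) + q) = -(6 - 343/3) = -1*(-325/3) = 325/3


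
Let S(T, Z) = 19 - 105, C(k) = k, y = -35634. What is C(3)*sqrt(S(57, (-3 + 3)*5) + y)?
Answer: 6*I*sqrt(8930) ≈ 566.99*I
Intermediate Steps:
S(T, Z) = -86
C(3)*sqrt(S(57, (-3 + 3)*5) + y) = 3*sqrt(-86 - 35634) = 3*sqrt(-35720) = 3*(2*I*sqrt(8930)) = 6*I*sqrt(8930)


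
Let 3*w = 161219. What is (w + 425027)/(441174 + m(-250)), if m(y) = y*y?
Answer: 718150/755511 ≈ 0.95055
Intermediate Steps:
m(y) = y²
w = 161219/3 (w = (⅓)*161219 = 161219/3 ≈ 53740.)
(w + 425027)/(441174 + m(-250)) = (161219/3 + 425027)/(441174 + (-250)²) = 1436300/(3*(441174 + 62500)) = (1436300/3)/503674 = (1436300/3)*(1/503674) = 718150/755511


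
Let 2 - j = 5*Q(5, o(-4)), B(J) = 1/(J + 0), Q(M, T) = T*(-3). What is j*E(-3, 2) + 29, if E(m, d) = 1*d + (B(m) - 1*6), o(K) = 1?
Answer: -134/3 ≈ -44.667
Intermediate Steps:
Q(M, T) = -3*T
B(J) = 1/J
j = 17 (j = 2 - 5*(-3*1) = 2 - 5*(-3) = 2 - 1*(-15) = 2 + 15 = 17)
E(m, d) = -6 + d + 1/m (E(m, d) = 1*d + (1/m - 1*6) = d + (1/m - 6) = d + (-6 + 1/m) = -6 + d + 1/m)
j*E(-3, 2) + 29 = 17*(-6 + 2 + 1/(-3)) + 29 = 17*(-6 + 2 - ⅓) + 29 = 17*(-13/3) + 29 = -221/3 + 29 = -134/3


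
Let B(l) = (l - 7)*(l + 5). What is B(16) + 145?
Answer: 334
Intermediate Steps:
B(l) = (-7 + l)*(5 + l)
B(16) + 145 = (-35 + 16**2 - 2*16) + 145 = (-35 + 256 - 32) + 145 = 189 + 145 = 334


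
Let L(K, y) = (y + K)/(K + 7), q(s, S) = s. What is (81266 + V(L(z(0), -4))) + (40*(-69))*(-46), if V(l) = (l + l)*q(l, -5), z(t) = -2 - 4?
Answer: 208426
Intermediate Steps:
z(t) = -6
L(K, y) = (K + y)/(7 + K)
V(l) = 2*l**2 (V(l) = (l + l)*l = (2*l)*l = 2*l**2)
(81266 + V(L(z(0), -4))) + (40*(-69))*(-46) = (81266 + 2*((-6 - 4)/(7 - 6))**2) + (40*(-69))*(-46) = (81266 + 2*(-10/1)**2) - 2760*(-46) = (81266 + 2*(1*(-10))**2) + 126960 = (81266 + 2*(-10)**2) + 126960 = (81266 + 2*100) + 126960 = (81266 + 200) + 126960 = 81466 + 126960 = 208426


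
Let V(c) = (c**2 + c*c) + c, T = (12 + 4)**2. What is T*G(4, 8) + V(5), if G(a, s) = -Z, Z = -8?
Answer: 2103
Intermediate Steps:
T = 256 (T = 16**2 = 256)
G(a, s) = 8 (G(a, s) = -1*(-8) = 8)
V(c) = c + 2*c**2 (V(c) = (c**2 + c**2) + c = 2*c**2 + c = c + 2*c**2)
T*G(4, 8) + V(5) = 256*8 + 5*(1 + 2*5) = 2048 + 5*(1 + 10) = 2048 + 5*11 = 2048 + 55 = 2103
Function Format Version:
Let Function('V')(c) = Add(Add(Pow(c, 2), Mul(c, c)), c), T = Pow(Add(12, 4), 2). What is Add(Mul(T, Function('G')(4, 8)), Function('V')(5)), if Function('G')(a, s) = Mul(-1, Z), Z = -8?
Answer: 2103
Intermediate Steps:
T = 256 (T = Pow(16, 2) = 256)
Function('G')(a, s) = 8 (Function('G')(a, s) = Mul(-1, -8) = 8)
Function('V')(c) = Add(c, Mul(2, Pow(c, 2))) (Function('V')(c) = Add(Add(Pow(c, 2), Pow(c, 2)), c) = Add(Mul(2, Pow(c, 2)), c) = Add(c, Mul(2, Pow(c, 2))))
Add(Mul(T, Function('G')(4, 8)), Function('V')(5)) = Add(Mul(256, 8), Mul(5, Add(1, Mul(2, 5)))) = Add(2048, Mul(5, Add(1, 10))) = Add(2048, Mul(5, 11)) = Add(2048, 55) = 2103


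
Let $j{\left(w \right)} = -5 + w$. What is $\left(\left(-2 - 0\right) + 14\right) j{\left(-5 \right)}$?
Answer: $-120$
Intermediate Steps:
$\left(\left(-2 - 0\right) + 14\right) j{\left(-5 \right)} = \left(\left(-2 - 0\right) + 14\right) \left(-5 - 5\right) = \left(\left(-2 + 0\right) + 14\right) \left(-10\right) = \left(-2 + 14\right) \left(-10\right) = 12 \left(-10\right) = -120$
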